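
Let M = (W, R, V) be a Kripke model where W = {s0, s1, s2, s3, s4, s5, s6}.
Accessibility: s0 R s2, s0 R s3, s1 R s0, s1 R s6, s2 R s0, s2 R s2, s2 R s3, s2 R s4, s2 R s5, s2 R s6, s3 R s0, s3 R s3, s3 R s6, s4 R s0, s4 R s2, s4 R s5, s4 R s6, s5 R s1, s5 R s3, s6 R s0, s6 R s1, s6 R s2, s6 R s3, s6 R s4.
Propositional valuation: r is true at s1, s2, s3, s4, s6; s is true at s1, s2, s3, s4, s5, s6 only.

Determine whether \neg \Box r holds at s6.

Yes

At s6: \Box r is false, so \neg \Box r is true.
  At s6: \Box r requires r at every successor {s0, s1, s2, s3, s4}.
    r fails at s0, so \Box r is false at s6.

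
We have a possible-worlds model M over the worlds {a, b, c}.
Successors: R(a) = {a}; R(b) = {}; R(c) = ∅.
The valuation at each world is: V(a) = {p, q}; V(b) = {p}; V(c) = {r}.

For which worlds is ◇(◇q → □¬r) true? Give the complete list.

a

Let φ = ◇(◇q → □¬r). Evaluate φ at each world:
  a (successors {a}): φ is true.
  b (successors ∅): φ is false.
  c (successors ∅): φ is false.
For instance, at a:
  At a: ◇(◇q → □¬r) requires ◇q → □¬r at some successor in {a}.
    ◇q → □¬r holds at a, so ◇(◇q → □¬r) is true at a.
      At a: ◇q is true, □¬r is true, so ◇q → □¬r is true.
Satisfying worlds: {a}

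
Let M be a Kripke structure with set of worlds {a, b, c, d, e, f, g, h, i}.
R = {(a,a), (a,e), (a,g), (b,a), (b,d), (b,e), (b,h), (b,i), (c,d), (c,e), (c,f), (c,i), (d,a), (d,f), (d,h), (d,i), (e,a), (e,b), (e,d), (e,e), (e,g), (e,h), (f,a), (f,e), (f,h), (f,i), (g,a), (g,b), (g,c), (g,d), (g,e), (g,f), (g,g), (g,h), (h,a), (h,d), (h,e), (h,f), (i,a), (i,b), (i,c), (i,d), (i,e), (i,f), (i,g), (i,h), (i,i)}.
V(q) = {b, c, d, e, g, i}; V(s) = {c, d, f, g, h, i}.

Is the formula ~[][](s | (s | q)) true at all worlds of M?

Let φ = ~[][](s | (s | q)). Evaluate φ at each world:
  a (successors {a, e, g}): φ is true.
  b (successors {a, d, e, h, i}): φ is true.
  c (successors {d, e, f, i}): φ is true.
  d (successors {a, f, h, i}): φ is true.
  e (successors {a, b, d, e, g, h}): φ is true.
  f (successors {a, e, h, i}): φ is true.
  g (successors {a, b, c, d, e, f, g, h}): φ is true.
  h (successors {a, d, e, f}): φ is true.
  i (successors {a, b, c, d, e, f, g, h, i}): φ is true.
For instance, at f:
  At f: [][](s | (s | q)) is false, so ~[][](s | (s | q)) is true.
    At f: [][](s | (s | q)) requires [](s | (s | q)) at every successor {a, e, h, i}.
      [](s | (s | q)) fails at a, so [][](s | (s | q)) is false at f.

Yes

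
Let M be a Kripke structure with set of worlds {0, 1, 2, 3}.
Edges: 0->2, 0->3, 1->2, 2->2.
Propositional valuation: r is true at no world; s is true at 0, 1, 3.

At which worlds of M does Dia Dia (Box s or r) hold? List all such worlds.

Recall that Box ψ holds at a world iff ψ holds at every accessible world, and Dia ψ holds iff ψ holds at some accessible world.
Let φ = Dia Dia (Box s or r). Evaluate φ at each world:
  0 (successors {2, 3}): φ is false.
  1 (successors {2}): φ is false.
  2 (successors {2}): φ is false.
  3 (successors ∅): φ is false.
For instance, at 2:
  At 2: Dia Dia (Box s or r) requires Dia (Box s or r) at some successor in {2}.
    At 2: Dia (Box s or r) is false.
  So Dia Dia (Box s or r) is false at 2.
Satisfying worlds: none.

none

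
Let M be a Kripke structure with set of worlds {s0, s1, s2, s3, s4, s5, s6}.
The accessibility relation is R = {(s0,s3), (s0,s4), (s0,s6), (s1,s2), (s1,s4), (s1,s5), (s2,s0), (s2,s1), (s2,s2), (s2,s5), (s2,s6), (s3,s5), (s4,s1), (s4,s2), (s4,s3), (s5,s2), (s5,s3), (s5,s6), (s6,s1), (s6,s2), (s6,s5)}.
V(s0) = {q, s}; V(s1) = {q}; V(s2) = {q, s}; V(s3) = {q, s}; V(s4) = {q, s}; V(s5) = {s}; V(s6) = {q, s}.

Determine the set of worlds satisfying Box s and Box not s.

Recall that Box ψ holds at a world iff ψ holds at every accessible world, and Dia ψ holds iff ψ holds at some accessible world.
Let φ = Box s and Box not s. Evaluate φ at each world:
  s0 (successors {s3, s4, s6}): φ is false.
  s1 (successors {s2, s4, s5}): φ is false.
  s2 (successors {s0, s1, s2, s5, s6}): φ is false.
  s3 (successors {s5}): φ is false.
  s4 (successors {s1, s2, s3}): φ is false.
  s5 (successors {s2, s3, s6}): φ is false.
  s6 (successors {s1, s2, s5}): φ is false.
For instance, at s5:
  At s5: Box s is true, Box not s is false, so Box s and Box not s is false.
    At s5: Box s requires s at every successor {s2, s3, s6}.
      At s2: s is true.
      At s3: s is true.
      At s6: s is true.
    So Box s is true at s5.
    At s5: Box not s requires not s at every successor {s2, s3, s6}.
      not s fails at s2, so Box not s is false at s5.
Satisfying worlds: none.

none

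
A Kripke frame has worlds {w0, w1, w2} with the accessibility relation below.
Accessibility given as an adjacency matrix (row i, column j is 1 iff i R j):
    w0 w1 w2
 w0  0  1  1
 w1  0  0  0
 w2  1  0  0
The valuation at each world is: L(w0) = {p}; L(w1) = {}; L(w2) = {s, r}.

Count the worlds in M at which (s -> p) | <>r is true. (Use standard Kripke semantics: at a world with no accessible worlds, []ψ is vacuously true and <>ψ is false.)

Let φ = (s -> p) | <>r. Evaluate φ at each world:
  w0 (successors {w1, w2}): φ is true.
  w1 (successors ∅): φ is true.
  w2 (successors {w0}): φ is false.
For instance, at w2:
  At w2: s -> p is false, <>r is false, so (s -> p) | <>r is false.
    At w2: <>r requires r at some successor in {w0}.
      At w0: r is false.
    So <>r is false at w2.
Satisfying worlds: {w0, w1}

2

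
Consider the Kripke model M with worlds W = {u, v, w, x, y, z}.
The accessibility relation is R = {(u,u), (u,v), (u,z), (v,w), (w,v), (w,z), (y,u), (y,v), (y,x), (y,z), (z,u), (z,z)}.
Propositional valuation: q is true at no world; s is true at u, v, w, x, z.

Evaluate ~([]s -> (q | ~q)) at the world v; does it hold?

Recall that []ψ holds at a world iff ψ holds at every accessible world, and <>ψ holds iff ψ holds at some accessible world.
At v: []s -> (q | ~q) is true, so ~([]s -> (q | ~q)) is false.
  At v: []s is true, q | ~q is true, so []s -> (q | ~q) is true.
    At v: []s requires s at every successor {w}.
      At w: s is true.
    So []s is true at v.

No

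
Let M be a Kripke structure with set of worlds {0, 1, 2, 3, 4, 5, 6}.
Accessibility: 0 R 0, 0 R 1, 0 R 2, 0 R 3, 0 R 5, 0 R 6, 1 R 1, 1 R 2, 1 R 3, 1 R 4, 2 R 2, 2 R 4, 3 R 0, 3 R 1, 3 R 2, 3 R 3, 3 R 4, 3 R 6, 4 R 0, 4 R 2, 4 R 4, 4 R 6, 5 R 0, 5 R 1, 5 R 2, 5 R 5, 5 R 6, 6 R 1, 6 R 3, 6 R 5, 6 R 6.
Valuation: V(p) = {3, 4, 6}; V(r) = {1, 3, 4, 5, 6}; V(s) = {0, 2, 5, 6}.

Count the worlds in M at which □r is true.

1

Recall that □ψ holds at a world iff ψ holds at every accessible world, and ◇ψ holds iff ψ holds at some accessible world.
Let φ = □r. Evaluate φ at each world:
  0 (successors {0, 1, 2, 3, 5, 6}): φ is false.
  1 (successors {1, 2, 3, 4}): φ is false.
  2 (successors {2, 4}): φ is false.
  3 (successors {0, 1, 2, 3, 4, 6}): φ is false.
  4 (successors {0, 2, 4, 6}): φ is false.
  5 (successors {0, 1, 2, 5, 6}): φ is false.
  6 (successors {1, 3, 5, 6}): φ is true.
For instance, at 2:
  At 2: □r requires r at every successor {2, 4}.
    r fails at 2, so □r is false at 2.
Satisfying worlds: {6}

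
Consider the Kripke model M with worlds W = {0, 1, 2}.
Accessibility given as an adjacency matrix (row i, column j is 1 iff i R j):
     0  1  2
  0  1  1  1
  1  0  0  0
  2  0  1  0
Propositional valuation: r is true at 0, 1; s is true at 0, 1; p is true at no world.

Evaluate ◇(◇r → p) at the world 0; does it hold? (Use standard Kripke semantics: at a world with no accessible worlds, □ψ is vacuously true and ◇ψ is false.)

At 0: ◇(◇r → p) requires ◇r → p at some successor in {0, 1, 2}.
  ◇r → p holds at 1, so ◇(◇r → p) is true at 0.
    At 1: ◇r is false, p is false, so ◇r → p is true.
      At 1: no accessible worlds, so ◇r is false.

Yes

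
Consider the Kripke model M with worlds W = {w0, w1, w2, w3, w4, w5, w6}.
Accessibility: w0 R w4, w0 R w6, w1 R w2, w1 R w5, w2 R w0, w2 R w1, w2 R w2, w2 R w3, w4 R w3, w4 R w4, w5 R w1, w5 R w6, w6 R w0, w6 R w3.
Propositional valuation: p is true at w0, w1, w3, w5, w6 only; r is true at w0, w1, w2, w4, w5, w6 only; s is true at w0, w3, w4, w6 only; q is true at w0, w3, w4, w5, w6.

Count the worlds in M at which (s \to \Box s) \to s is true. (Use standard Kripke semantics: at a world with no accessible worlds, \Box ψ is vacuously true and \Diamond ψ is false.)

4

Let φ = (s \to \Box s) \to s. Evaluate φ at each world:
  w0 (successors {w4, w6}): φ is true.
  w1 (successors {w2, w5}): φ is false.
  w2 (successors {w0, w1, w2, w3}): φ is false.
  w3 (successors ∅): φ is true.
  w4 (successors {w3, w4}): φ is true.
  w5 (successors {w1, w6}): φ is false.
  w6 (successors {w0, w3}): φ is true.
For instance, at w4:
  At w4: s \to \Box s is true, s is true, so (s \to \Box s) \to s is true.
    At w4: s is true, \Box s is true, so s \to \Box s is true.
      At w4: \Box s requires s at every successor {w3, w4}.
        At w3: s is true.
        At w4: s is true.
      So \Box s is true at w4.
Satisfying worlds: {w0, w3, w4, w6}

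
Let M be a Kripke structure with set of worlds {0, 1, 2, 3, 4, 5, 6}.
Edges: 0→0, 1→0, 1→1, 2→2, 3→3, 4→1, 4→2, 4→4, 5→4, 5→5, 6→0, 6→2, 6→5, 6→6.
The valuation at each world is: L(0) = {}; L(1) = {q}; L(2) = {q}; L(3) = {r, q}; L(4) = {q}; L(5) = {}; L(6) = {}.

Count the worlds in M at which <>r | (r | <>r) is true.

1

Let φ = <>r | (r | <>r). Evaluate φ at each world:
  0 (successors {0}): φ is false.
  1 (successors {0, 1}): φ is false.
  2 (successors {2}): φ is false.
  3 (successors {3}): φ is true.
  4 (successors {1, 2, 4}): φ is false.
  5 (successors {4, 5}): φ is false.
  6 (successors {0, 2, 5, 6}): φ is false.
For instance, at 6:
  At 6: <>r is false, r | <>r is false, so <>r | (r | <>r) is false.
    At 6: <>r requires r at some successor in {0, 2, 5, 6}.
      At 0: r is false.
      At 2: r is false.
      At 5: r is false.
      At 6: r is false.
    So <>r is false at 6.
    At 6: r is false, <>r is false, so r | <>r is false.
      At 6: <>r requires r at some successor in {0, 2, 5, 6}.
        At 0: r is false.
        At 2: r is false.
        At 5: r is false.
        At 6: r is false.
      So <>r is false at 6.
Satisfying worlds: {3}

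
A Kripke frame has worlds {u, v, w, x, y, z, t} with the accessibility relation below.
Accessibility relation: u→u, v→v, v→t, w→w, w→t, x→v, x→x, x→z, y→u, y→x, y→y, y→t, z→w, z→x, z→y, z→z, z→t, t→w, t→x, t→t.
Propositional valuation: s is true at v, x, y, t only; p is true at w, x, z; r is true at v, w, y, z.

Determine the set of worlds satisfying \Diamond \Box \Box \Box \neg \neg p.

none

Let φ = \Diamond \Box \Box \Box \neg \neg p. Evaluate φ at each world:
  u (successors {u}): φ is false.
  v (successors {v, t}): φ is false.
  w (successors {w, t}): φ is false.
  x (successors {v, x, z}): φ is false.
  y (successors {u, x, y, t}): φ is false.
  z (successors {w, x, y, z, t}): φ is false.
  t (successors {w, x, t}): φ is false.
For instance, at u:
  At u: \Diamond \Box \Box \Box \neg \neg p requires \Box \Box \Box \neg \neg p at some successor in {u}.
    At u: \Box \Box \Box \neg \neg p is false.
  So \Diamond \Box \Box \Box \neg \neg p is false at u.
Satisfying worlds: none.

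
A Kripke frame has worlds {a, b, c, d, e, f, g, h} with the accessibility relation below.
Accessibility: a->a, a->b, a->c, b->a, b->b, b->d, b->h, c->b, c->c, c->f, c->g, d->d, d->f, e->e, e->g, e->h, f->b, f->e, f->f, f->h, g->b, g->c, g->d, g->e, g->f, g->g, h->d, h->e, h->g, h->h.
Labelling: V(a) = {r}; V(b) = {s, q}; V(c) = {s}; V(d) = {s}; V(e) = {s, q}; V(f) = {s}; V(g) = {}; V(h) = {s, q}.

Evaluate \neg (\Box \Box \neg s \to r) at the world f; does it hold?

No

At f: \Box \Box \neg s \to r is true, so \neg (\Box \Box \neg s \to r) is false.
  At f: \Box \Box \neg s is false, r is false, so \Box \Box \neg s \to r is true.
    At f: \Box \Box \neg s requires \Box \neg s at every successor {b, e, f, h}.
      \Box \neg s fails at b, so \Box \Box \neg s is false at f.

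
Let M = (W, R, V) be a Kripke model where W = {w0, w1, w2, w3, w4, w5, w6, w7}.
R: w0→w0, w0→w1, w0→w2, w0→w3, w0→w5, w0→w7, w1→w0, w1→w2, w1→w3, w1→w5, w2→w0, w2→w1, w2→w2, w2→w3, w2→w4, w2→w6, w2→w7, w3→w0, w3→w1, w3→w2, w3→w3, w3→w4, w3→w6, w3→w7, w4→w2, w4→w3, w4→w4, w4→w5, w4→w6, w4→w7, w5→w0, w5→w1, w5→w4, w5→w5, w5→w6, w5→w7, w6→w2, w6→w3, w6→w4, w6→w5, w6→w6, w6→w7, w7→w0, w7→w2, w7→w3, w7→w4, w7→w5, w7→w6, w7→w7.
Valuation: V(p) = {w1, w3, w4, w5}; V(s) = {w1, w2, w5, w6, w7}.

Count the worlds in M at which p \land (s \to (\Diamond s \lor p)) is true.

Let φ = p \land (s \to (\Diamond s \lor p)). Evaluate φ at each world:
  w0 (successors {w0, w1, w2, w3, w5, w7}): φ is false.
  w1 (successors {w0, w2, w3, w5}): φ is true.
  w2 (successors {w0, w1, w2, w3, w4, w6, w7}): φ is false.
  w3 (successors {w0, w1, w2, w3, w4, w6, w7}): φ is true.
  w4 (successors {w2, w3, w4, w5, w6, w7}): φ is true.
  w5 (successors {w0, w1, w4, w5, w6, w7}): φ is true.
  w6 (successors {w2, w3, w4, w5, w6, w7}): φ is false.
  w7 (successors {w0, w2, w3, w4, w5, w6, w7}): φ is false.
For instance, at w1:
  At w1: p is true, s \to (\Diamond s \lor p) is true, so p \land (s \to (\Diamond s \lor p)) is true.
    At w1: s is true, \Diamond s \lor p is true, so s \to (\Diamond s \lor p) is true.
      At w1: \Diamond s is true, p is true, so \Diamond s \lor p is true.
Satisfying worlds: {w1, w3, w4, w5}

4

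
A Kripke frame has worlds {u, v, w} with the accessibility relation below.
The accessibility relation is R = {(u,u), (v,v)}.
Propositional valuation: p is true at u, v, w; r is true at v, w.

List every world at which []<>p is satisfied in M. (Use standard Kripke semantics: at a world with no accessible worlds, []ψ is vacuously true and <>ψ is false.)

u, v, w

Let φ = []<>p. Evaluate φ at each world:
  u (successors {u}): φ is true.
  v (successors {v}): φ is true.
  w (successors ∅): φ is true.
For instance, at u:
  At u: []<>p requires <>p at every successor {u}.
      At u: <>p requires p at some successor in {u}.
        p holds at u, so <>p is true at u.
  So []<>p is true at u.
Satisfying worlds: {u, v, w}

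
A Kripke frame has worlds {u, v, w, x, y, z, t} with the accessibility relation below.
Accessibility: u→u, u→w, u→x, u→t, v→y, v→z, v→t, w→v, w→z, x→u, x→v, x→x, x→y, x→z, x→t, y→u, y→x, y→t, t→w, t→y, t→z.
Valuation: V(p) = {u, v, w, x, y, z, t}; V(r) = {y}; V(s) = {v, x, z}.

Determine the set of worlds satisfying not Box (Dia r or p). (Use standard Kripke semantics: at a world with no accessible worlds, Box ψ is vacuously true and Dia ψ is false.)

Let φ = not Box (Dia r or p). Evaluate φ at each world:
  u (successors {u, w, x, t}): φ is false.
  v (successors {y, z, t}): φ is false.
  w (successors {v, z}): φ is false.
  x (successors {u, v, x, y, z, t}): φ is false.
  y (successors {u, x, t}): φ is false.
  z (successors ∅): φ is false.
  t (successors {w, y, z}): φ is false.
For instance, at u:
  At u: Box (Dia r or p) is true, so not Box (Dia r or p) is false.
    At u: Box (Dia r or p) requires Dia r or p at every successor {u, w, x, t}.
      At u: Dia r or p is true.
      At w: Dia r or p is true.
      At x: Dia r or p is true.
      At t: Dia r or p is true.
    So Box (Dia r or p) is true at u.
Satisfying worlds: none.

none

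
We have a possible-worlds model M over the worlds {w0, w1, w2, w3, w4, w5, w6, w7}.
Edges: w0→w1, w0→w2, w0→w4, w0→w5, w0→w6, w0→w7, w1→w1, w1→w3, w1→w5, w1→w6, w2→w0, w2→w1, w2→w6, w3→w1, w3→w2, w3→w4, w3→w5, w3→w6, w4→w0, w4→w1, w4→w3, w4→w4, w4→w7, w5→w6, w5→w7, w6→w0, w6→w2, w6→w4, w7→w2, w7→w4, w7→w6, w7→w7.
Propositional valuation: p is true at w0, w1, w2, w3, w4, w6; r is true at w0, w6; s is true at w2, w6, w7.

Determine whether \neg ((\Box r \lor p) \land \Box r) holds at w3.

Yes

Recall that \Box ψ holds at a world iff ψ holds at every accessible world, and \Diamond ψ holds iff ψ holds at some accessible world.
At w3: (\Box r \lor p) \land \Box r is false, so \neg ((\Box r \lor p) \land \Box r) is true.
  At w3: \Box r \lor p is true, \Box r is false, so (\Box r \lor p) \land \Box r is false.
    At w3: \Box r is false, p is true, so \Box r \lor p is true.
      At w3: \Box r requires r at every successor {w1, w2, w4, w5, w6}.
        r fails at w1, so \Box r is false at w3.
    At w3: \Box r requires r at every successor {w1, w2, w4, w5, w6}.
      r fails at w1, so \Box r is false at w3.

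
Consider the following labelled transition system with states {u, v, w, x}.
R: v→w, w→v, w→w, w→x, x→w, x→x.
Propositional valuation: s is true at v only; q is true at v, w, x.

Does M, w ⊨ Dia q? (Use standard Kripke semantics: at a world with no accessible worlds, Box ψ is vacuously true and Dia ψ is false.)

Recall that Dia ψ holds at a world iff ψ holds at some accessible world.
At w: Dia q requires q at some successor in {v, w, x}.
  q holds at v, so Dia q is true at w.

Yes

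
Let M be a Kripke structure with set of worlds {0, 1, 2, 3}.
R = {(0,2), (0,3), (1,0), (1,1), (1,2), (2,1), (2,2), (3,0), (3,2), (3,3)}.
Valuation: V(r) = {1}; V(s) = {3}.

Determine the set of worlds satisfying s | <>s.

0, 3

Let φ = s | <>s. Evaluate φ at each world:
  0 (successors {2, 3}): φ is true.
  1 (successors {0, 1, 2}): φ is false.
  2 (successors {1, 2}): φ is false.
  3 (successors {0, 2, 3}): φ is true.
For instance, at 2:
  At 2: s is false, <>s is false, so s | <>s is false.
    At 2: <>s requires s at some successor in {1, 2}.
      At 1: s is false.
      At 2: s is false.
    So <>s is false at 2.
Satisfying worlds: {0, 3}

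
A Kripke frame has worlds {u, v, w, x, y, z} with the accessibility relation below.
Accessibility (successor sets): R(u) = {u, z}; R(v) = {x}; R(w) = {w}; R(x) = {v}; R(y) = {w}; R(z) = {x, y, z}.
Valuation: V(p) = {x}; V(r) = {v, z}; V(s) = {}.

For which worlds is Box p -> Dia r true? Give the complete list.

u, w, x, y, z

Let φ = Box p -> Dia r. Evaluate φ at each world:
  u (successors {u, z}): φ is true.
  v (successors {x}): φ is false.
  w (successors {w}): φ is true.
  x (successors {v}): φ is true.
  y (successors {w}): φ is true.
  z (successors {x, y, z}): φ is true.
For instance, at y:
  At y: Box p is false, Dia r is false, so Box p -> Dia r is true.
    At y: Box p requires p at every successor {w}.
      p fails at w, so Box p is false at y.
    At y: Dia r requires r at some successor in {w}.
      At w: r is false.
    So Dia r is false at y.
Satisfying worlds: {u, w, x, y, z}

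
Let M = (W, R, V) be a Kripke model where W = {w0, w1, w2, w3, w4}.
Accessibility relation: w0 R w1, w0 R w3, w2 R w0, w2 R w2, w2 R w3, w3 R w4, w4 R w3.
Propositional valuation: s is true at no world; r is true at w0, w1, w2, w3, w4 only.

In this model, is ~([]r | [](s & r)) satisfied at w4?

No

At w4: []r | [](s & r) is true, so ~([]r | [](s & r)) is false.
  At w4: []r is true, [](s & r) is false, so []r | [](s & r) is true.
    At w4: []r requires r at every successor {w3}.
      At w3: r is true.
    So []r is true at w4.
    At w4: [](s & r) requires s & r at every successor {w3}.
      s & r fails at w3, so [](s & r) is false at w4.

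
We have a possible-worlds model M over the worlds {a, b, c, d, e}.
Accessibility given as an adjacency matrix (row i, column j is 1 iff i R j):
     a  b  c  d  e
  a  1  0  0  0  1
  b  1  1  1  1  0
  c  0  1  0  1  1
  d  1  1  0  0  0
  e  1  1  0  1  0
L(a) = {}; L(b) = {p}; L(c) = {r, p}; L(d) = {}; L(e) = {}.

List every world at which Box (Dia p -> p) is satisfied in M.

d

Let φ = Box (Dia p -> p). Evaluate φ at each world:
  a (successors {a, e}): φ is false.
  b (successors {a, b, c, d}): φ is false.
  c (successors {b, d, e}): φ is false.
  d (successors {a, b}): φ is true.
  e (successors {a, b, d}): φ is false.
For instance, at a:
  At a: Box (Dia p -> p) requires Dia p -> p at every successor {a, e}.
    Dia p -> p fails at e, so Box (Dia p -> p) is false at a.
      At e: Dia p is true, p is false, so Dia p -> p is false.
Satisfying worlds: {d}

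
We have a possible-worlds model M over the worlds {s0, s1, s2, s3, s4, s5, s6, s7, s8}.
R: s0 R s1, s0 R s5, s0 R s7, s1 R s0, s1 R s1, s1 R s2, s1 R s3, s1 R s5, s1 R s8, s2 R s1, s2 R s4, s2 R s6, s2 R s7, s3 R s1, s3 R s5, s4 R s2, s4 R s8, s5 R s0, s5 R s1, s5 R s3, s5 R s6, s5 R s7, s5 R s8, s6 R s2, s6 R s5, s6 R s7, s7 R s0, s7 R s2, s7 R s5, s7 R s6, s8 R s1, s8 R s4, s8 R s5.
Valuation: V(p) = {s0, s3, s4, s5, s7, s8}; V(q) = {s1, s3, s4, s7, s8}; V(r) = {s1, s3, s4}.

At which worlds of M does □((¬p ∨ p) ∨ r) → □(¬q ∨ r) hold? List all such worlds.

Let φ = □((¬p ∨ p) ∨ r) → □(¬q ∨ r). Evaluate φ at each world:
  s0 (successors {s1, s5, s7}): φ is false.
  s1 (successors {s0, s1, s2, s3, s5, s8}): φ is false.
  s2 (successors {s1, s4, s6, s7}): φ is false.
  s3 (successors {s1, s5}): φ is true.
  s4 (successors {s2, s8}): φ is false.
  s5 (successors {s0, s1, s3, s6, s7, s8}): φ is false.
  s6 (successors {s2, s5, s7}): φ is false.
  s7 (successors {s0, s2, s5, s6}): φ is true.
  s8 (successors {s1, s4, s5}): φ is true.
For instance, at s1:
  At s1: □((¬p ∨ p) ∨ r) is true, □(¬q ∨ r) is false, so □((¬p ∨ p) ∨ r) → □(¬q ∨ r) is false.
    At s1: □((¬p ∨ p) ∨ r) requires (¬p ∨ p) ∨ r at every successor {s0, s1, s2, s3, s5, s8}.
      At s0: (¬p ∨ p) ∨ r is true.
      At s1: (¬p ∨ p) ∨ r is true.
      At s2: (¬p ∨ p) ∨ r is true.
      At s3: (¬p ∨ p) ∨ r is true.
      At s5: (¬p ∨ p) ∨ r is true.
      At s8: (¬p ∨ p) ∨ r is true.
    So □((¬p ∨ p) ∨ r) is true at s1.
    At s1: □(¬q ∨ r) requires ¬q ∨ r at every successor {s0, s1, s2, s3, s5, s8}.
      ¬q ∨ r fails at s8, so □(¬q ∨ r) is false at s1.
Satisfying worlds: {s3, s7, s8}

s3, s7, s8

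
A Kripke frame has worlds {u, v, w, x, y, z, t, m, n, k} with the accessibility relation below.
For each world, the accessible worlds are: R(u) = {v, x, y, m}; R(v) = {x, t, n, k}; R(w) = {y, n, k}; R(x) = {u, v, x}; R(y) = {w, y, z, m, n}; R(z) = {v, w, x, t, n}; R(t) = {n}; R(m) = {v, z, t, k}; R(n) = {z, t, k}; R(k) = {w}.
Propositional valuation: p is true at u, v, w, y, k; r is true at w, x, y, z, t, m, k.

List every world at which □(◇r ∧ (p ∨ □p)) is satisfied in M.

Recall that □ψ holds at a world iff ψ holds at every accessible world, and ◇ψ holds iff ψ holds at some accessible world.
Let φ = □(◇r ∧ (p ∨ □p)). Evaluate φ at each world:
  u (successors {v, x, y, m}): φ is false.
  v (successors {x, t, n, k}): φ is false.
  w (successors {y, n, k}): φ is false.
  x (successors {u, v, x}): φ is false.
  y (successors {w, y, z, m, n}): φ is false.
  z (successors {v, w, x, t, n}): φ is false.
  t (successors {n}): φ is false.
  m (successors {v, z, t, k}): φ is false.
  n (successors {z, t, k}): φ is false.
  k (successors {w}): φ is true.
For instance, at n:
  At n: □(◇r ∧ (p ∨ □p)) requires ◇r ∧ (p ∨ □p) at every successor {z, t, k}.
    ◇r ∧ (p ∨ □p) fails at z, so □(◇r ∧ (p ∨ □p)) is false at n.
      At z: ◇r is true, p ∨ □p is false, so ◇r ∧ (p ∨ □p) is false.
Satisfying worlds: {k}

k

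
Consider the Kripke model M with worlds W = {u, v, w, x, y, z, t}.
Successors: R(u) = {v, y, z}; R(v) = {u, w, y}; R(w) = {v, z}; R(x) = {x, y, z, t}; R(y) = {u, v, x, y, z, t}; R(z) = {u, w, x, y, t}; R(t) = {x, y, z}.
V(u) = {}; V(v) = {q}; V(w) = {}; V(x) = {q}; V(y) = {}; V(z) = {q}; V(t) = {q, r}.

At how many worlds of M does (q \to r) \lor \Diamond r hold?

Let φ = (q \to r) \lor \Diamond r. Evaluate φ at each world:
  u (successors {v, y, z}): φ is true.
  v (successors {u, w, y}): φ is false.
  w (successors {v, z}): φ is true.
  x (successors {x, y, z, t}): φ is true.
  y (successors {u, v, x, y, z, t}): φ is true.
  z (successors {u, w, x, y, t}): φ is true.
  t (successors {x, y, z}): φ is true.
For instance, at y:
  At y: q \to r is true, \Diamond r is true, so (q \to r) \lor \Diamond r is true.
    At y: \Diamond r requires r at some successor in {u, v, x, y, z, t}.
      r holds at t, so \Diamond r is true at y.
Satisfying worlds: {u, w, x, y, z, t}

6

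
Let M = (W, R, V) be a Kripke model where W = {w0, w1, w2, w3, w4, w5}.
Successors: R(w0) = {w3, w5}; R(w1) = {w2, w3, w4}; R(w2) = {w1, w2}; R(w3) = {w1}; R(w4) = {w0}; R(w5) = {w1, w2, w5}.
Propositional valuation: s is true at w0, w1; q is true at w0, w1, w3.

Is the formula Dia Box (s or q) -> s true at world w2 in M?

Recall that Box ψ holds at a world iff ψ holds at every accessible world, and Dia ψ holds iff ψ holds at some accessible world.
At w2: Dia Box (s or q) is false, s is false, so Dia Box (s or q) -> s is true.
  At w2: Dia Box (s or q) requires Box (s or q) at some successor in {w1, w2}.
    At w1: Box (s or q) is false.
    At w2: Box (s or q) is false.
  So Dia Box (s or q) is false at w2.

Yes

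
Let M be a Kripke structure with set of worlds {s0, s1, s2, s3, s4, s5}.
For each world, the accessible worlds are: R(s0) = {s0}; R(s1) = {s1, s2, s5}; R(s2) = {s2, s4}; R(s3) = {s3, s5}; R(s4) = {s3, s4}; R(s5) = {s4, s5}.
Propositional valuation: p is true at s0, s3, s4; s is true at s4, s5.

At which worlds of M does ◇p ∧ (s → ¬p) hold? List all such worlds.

Let φ = ◇p ∧ (s → ¬p). Evaluate φ at each world:
  s0 (successors {s0}): φ is true.
  s1 (successors {s1, s2, s5}): φ is false.
  s2 (successors {s2, s4}): φ is true.
  s3 (successors {s3, s5}): φ is true.
  s4 (successors {s3, s4}): φ is false.
  s5 (successors {s4, s5}): φ is true.
For instance, at s5:
  At s5: ◇p is true, s → ¬p is true, so ◇p ∧ (s → ¬p) is true.
    At s5: ◇p requires p at some successor in {s4, s5}.
      p holds at s4, so ◇p is true at s5.
Satisfying worlds: {s0, s2, s3, s5}

s0, s2, s3, s5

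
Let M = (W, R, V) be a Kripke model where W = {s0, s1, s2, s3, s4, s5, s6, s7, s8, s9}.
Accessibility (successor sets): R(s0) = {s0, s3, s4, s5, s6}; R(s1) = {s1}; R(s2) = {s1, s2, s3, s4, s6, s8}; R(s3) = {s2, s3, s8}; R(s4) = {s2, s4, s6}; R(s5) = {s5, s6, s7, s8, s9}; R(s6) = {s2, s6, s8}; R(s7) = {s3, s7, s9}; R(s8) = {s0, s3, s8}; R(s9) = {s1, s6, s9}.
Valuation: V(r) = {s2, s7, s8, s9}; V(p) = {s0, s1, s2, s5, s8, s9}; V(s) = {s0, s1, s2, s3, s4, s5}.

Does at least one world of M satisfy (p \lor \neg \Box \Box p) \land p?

Yes

Recall that \Box ψ holds at a world iff ψ holds at every accessible world, and \Diamond ψ holds iff ψ holds at some accessible world.
Let φ = (p \lor \neg \Box \Box p) \land p. Evaluate φ at each world:
  s0 (successors {s0, s3, s4, s5, s6}): φ is true.
  s1 (successors {s1}): φ is true.
  s2 (successors {s1, s2, s3, s4, s6, s8}): φ is true.
  s3 (successors {s2, s3, s8}): φ is false.
  s4 (successors {s2, s4, s6}): φ is false.
  s5 (successors {s5, s6, s7, s8, s9}): φ is true.
  s6 (successors {s2, s6, s8}): φ is false.
  s7 (successors {s3, s7, s9}): φ is false.
  s8 (successors {s0, s3, s8}): φ is true.
  s9 (successors {s1, s6, s9}): φ is true.
Detail at s0 (witness):
  At s0: p \lor \neg \Box \Box p is true, p is true, so (p \lor \neg \Box \Box p) \land p is true.
    At s0: p is true, \neg \Box \Box p is true, so p \lor \neg \Box \Box p is true.
      At s0: \Box \Box p is false, so \neg \Box \Box p is true.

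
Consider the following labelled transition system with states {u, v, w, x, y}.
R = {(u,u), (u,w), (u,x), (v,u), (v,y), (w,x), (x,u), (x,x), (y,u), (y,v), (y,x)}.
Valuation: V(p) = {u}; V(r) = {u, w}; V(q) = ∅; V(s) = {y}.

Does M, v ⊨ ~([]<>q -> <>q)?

No

At v: []<>q -> <>q is true, so ~([]<>q -> <>q) is false.
  At v: []<>q is false, <>q is false, so []<>q -> <>q is true.
    At v: []<>q requires <>q at every successor {u, y}.
      <>q fails at u, so []<>q is false at v.
    At v: <>q requires q at some successor in {u, y}.
      At u: q is false.
      At y: q is false.
    So <>q is false at v.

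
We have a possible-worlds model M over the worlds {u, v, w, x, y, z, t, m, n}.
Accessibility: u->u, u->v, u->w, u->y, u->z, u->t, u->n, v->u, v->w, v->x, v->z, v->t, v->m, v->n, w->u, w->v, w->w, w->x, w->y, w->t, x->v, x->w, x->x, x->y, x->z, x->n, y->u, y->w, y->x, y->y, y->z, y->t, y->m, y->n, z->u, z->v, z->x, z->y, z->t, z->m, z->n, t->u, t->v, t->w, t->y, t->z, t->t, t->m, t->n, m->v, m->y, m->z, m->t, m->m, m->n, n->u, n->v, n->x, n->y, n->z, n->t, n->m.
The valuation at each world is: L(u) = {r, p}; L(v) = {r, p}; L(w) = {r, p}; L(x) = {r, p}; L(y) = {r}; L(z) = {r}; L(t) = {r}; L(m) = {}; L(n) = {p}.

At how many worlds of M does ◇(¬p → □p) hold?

Recall that □ψ holds at a world iff ψ holds at every accessible world, and ◇ψ holds iff ψ holds at some accessible world.
Let φ = ◇(¬p → □p). Evaluate φ at each world:
  u (successors {u, v, w, y, z, t, n}): φ is true.
  v (successors {u, w, x, z, t, m, n}): φ is true.
  w (successors {u, v, w, x, y, t}): φ is true.
  x (successors {v, w, x, y, z, n}): φ is true.
  y (successors {u, w, x, y, z, t, m, n}): φ is true.
  z (successors {u, v, x, y, t, m, n}): φ is true.
  t (successors {u, v, w, y, z, t, m, n}): φ is true.
  m (successors {v, y, z, t, m, n}): φ is true.
  n (successors {u, v, x, y, z, t, m}): φ is true.
For instance, at m:
  At m: ◇(¬p → □p) requires ¬p → □p at some successor in {v, y, z, t, m, n}.
    ¬p → □p holds at v, so ◇(¬p → □p) is true at m.
      At v: ¬p is false, □p is false, so ¬p → □p is true.
Satisfying worlds: {u, v, w, x, y, z, t, m, n}

9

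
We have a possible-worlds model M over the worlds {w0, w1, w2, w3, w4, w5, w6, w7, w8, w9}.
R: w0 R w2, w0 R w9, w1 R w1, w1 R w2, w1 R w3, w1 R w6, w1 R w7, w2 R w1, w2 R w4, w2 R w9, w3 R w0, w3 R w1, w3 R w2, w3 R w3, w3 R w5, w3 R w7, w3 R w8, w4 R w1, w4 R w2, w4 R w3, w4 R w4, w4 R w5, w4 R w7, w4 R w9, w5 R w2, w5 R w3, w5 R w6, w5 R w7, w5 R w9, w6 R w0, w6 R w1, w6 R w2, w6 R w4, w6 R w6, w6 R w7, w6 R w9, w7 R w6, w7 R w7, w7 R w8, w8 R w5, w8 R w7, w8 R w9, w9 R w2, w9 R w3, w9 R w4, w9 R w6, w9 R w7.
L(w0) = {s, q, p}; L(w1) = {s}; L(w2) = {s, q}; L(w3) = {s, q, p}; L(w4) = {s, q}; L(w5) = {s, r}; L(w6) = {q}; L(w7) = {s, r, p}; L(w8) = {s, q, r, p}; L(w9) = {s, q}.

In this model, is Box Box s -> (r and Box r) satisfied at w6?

At w6: Box Box s is false, r and Box r is false, so Box Box s -> (r and Box r) is true.
  At w6: Box Box s requires Box s at every successor {w0, w1, w2, w4, w6, w7, w9}.
    Box s fails at w1, so Box Box s is false at w6.
      At w1: Box s requires s at every successor {w1, w2, w3, w6, w7}.
        s fails at w6, so Box s is false at w1.
  At w6: r is false, Box r is false, so r and Box r is false.
    At w6: Box r requires r at every successor {w0, w1, w2, w4, w6, w7, w9}.
      r fails at w0, so Box r is false at w6.

Yes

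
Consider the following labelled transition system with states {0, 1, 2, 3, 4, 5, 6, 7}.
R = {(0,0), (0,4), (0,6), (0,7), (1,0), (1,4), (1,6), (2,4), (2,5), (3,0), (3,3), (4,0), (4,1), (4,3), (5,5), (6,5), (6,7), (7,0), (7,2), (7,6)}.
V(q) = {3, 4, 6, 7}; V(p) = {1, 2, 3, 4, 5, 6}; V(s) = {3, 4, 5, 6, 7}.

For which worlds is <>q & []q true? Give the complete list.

Let φ = <>q & []q. Evaluate φ at each world:
  0 (successors {0, 4, 6, 7}): φ is false.
  1 (successors {0, 4, 6}): φ is false.
  2 (successors {4, 5}): φ is false.
  3 (successors {0, 3}): φ is false.
  4 (successors {0, 1, 3}): φ is false.
  5 (successors {5}): φ is false.
  6 (successors {5, 7}): φ is false.
  7 (successors {0, 2, 6}): φ is false.
For instance, at 4:
  At 4: <>q is true, []q is false, so <>q & []q is false.
    At 4: <>q requires q at some successor in {0, 1, 3}.
      q holds at 3, so <>q is true at 4.
    At 4: []q requires q at every successor {0, 1, 3}.
      q fails at 0, so []q is false at 4.
Satisfying worlds: none.

none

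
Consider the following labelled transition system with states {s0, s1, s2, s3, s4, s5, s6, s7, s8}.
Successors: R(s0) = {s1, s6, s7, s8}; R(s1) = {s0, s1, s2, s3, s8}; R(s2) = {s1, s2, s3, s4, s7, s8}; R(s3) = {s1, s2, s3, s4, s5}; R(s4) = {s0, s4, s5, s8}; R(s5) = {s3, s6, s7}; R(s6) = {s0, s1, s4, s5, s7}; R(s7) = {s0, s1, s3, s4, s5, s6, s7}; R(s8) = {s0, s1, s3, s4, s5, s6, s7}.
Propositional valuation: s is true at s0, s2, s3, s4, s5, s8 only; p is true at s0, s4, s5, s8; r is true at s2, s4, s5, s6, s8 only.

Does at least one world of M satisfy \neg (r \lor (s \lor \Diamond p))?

No

Recall that \Diamond ψ holds at a world iff ψ holds at some accessible world.
Let φ = \neg (r \lor (s \lor \Diamond p)). Evaluate φ at each world:
  s0 (successors {s1, s6, s7, s8}): φ is false.
  s1 (successors {s0, s1, s2, s3, s8}): φ is false.
  s2 (successors {s1, s2, s3, s4, s7, s8}): φ is false.
  s3 (successors {s1, s2, s3, s4, s5}): φ is false.
  s4 (successors {s0, s4, s5, s8}): φ is false.
  s5 (successors {s3, s6, s7}): φ is false.
  s6 (successors {s0, s1, s4, s5, s7}): φ is false.
  s7 (successors {s0, s1, s3, s4, s5, s6, s7}): φ is false.
  s8 (successors {s0, s1, s3, s4, s5, s6, s7}): φ is false.
For instance, at s2:
  At s2: r \lor (s \lor \Diamond p) is true, so \neg (r \lor (s \lor \Diamond p)) is false.
    At s2: r is true, s \lor \Diamond p is true, so r \lor (s \lor \Diamond p) is true.
      At s2: s is true, \Diamond p is true, so s \lor \Diamond p is true.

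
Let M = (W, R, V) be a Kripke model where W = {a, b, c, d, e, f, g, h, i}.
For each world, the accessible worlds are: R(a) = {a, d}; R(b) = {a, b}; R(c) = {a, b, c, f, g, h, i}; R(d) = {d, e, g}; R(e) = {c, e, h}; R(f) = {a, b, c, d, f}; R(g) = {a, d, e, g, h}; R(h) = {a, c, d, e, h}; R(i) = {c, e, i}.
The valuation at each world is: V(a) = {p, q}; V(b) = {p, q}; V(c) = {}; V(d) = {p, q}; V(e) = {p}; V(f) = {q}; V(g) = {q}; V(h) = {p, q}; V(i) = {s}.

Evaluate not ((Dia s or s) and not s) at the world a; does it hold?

Yes

At a: (Dia s or s) and not s is false, so not ((Dia s or s) and not s) is true.
  At a: Dia s or s is false, not s is true, so (Dia s or s) and not s is false.
    At a: Dia s is false, s is false, so Dia s or s is false.
      At a: Dia s requires s at some successor in {a, d}.
        At a: s is false.
        At d: s is false.
      So Dia s is false at a.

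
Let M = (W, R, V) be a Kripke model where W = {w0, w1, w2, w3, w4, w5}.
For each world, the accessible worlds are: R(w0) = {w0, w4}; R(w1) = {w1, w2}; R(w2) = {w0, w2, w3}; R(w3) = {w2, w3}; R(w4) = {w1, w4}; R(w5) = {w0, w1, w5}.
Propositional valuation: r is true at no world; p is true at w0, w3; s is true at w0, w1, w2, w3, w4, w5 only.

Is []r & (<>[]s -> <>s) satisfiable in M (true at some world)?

No

Let φ = []r & (<>[]s -> <>s). Evaluate φ at each world:
  w0 (successors {w0, w4}): φ is false.
  w1 (successors {w1, w2}): φ is false.
  w2 (successors {w0, w2, w3}): φ is false.
  w3 (successors {w2, w3}): φ is false.
  w4 (successors {w1, w4}): φ is false.
  w5 (successors {w0, w1, w5}): φ is false.
For instance, at w1:
  At w1: []r is false, <>[]s -> <>s is true, so []r & (<>[]s -> <>s) is false.
    At w1: []r requires r at every successor {w1, w2}.
      r fails at w1, so []r is false at w1.
    At w1: <>[]s is true, <>s is true, so <>[]s -> <>s is true.
      At w1: <>[]s requires []s at some successor in {w1, w2}.
        []s holds at w1, so <>[]s is true at w1.
      At w1: <>s requires s at some successor in {w1, w2}.
        s holds at w1, so <>s is true at w1.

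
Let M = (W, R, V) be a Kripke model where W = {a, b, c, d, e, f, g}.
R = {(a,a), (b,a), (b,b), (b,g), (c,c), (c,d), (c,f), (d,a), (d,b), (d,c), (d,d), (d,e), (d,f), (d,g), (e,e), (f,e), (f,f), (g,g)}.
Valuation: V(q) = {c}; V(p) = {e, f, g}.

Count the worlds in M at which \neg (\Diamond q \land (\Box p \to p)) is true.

5

Let φ = \neg (\Diamond q \land (\Box p \to p)). Evaluate φ at each world:
  a (successors {a}): φ is true.
  b (successors {a, b, g}): φ is true.
  c (successors {c, d, f}): φ is false.
  d (successors {a, b, c, d, e, f, g}): φ is false.
  e (successors {e}): φ is true.
  f (successors {e, f}): φ is true.
  g (successors {g}): φ is true.
For instance, at a:
  At a: \Diamond q \land (\Box p \to p) is false, so \neg (\Diamond q \land (\Box p \to p)) is true.
    At a: \Diamond q is false, \Box p \to p is true, so \Diamond q \land (\Box p \to p) is false.
      At a: \Diamond q requires q at some successor in {a}.
        At a: q is false.
      So \Diamond q is false at a.
      At a: \Box p is false, p is false, so \Box p \to p is true.
Satisfying worlds: {a, b, e, f, g}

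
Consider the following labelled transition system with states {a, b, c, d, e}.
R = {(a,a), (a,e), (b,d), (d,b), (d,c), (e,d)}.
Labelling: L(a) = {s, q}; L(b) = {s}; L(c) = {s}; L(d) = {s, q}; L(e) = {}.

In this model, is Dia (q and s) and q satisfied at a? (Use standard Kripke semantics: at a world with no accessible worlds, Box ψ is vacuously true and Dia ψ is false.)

Recall that Dia ψ holds at a world iff ψ holds at some accessible world.
At a: Dia (q and s) is true, q is true, so Dia (q and s) and q is true.
  At a: Dia (q and s) requires q and s at some successor in {a, e}.
    q and s holds at a, so Dia (q and s) is true at a.

Yes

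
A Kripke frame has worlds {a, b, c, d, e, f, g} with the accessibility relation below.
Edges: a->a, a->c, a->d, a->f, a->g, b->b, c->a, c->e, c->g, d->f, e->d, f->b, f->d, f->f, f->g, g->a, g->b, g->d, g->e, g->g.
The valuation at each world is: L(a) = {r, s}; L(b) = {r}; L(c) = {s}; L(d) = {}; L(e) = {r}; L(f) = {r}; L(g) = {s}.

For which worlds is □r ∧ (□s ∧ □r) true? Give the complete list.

none

Recall that □ψ holds at a world iff ψ holds at every accessible world, and ◇ψ holds iff ψ holds at some accessible world.
Let φ = □r ∧ (□s ∧ □r). Evaluate φ at each world:
  a (successors {a, c, d, f, g}): φ is false.
  b (successors {b}): φ is false.
  c (successors {a, e, g}): φ is false.
  d (successors {f}): φ is false.
  e (successors {d}): φ is false.
  f (successors {b, d, f, g}): φ is false.
  g (successors {a, b, d, e, g}): φ is false.
For instance, at e:
  At e: □r is false, □s ∧ □r is false, so □r ∧ (□s ∧ □r) is false.
    At e: □r requires r at every successor {d}.
      r fails at d, so □r is false at e.
    At e: □s is false, □r is false, so □s ∧ □r is false.
      At e: □s requires s at every successor {d}.
        s fails at d, so □s is false at e.
      At e: □r requires r at every successor {d}.
        r fails at d, so □r is false at e.
Satisfying worlds: none.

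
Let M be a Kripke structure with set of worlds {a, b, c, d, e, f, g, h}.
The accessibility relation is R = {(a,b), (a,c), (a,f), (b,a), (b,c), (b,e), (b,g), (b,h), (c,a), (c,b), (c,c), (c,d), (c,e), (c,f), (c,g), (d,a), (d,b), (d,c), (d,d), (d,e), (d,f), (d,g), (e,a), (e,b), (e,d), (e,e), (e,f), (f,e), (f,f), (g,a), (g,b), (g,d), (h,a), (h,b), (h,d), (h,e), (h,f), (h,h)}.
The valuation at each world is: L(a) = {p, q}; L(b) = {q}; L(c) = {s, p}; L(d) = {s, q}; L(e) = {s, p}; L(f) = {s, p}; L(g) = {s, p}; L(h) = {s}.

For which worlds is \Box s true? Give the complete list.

Let φ = \Box s. Evaluate φ at each world:
  a (successors {b, c, f}): φ is false.
  b (successors {a, c, e, g, h}): φ is false.
  c (successors {a, b, c, d, e, f, g}): φ is false.
  d (successors {a, b, c, d, e, f, g}): φ is false.
  e (successors {a, b, d, e, f}): φ is false.
  f (successors {e, f}): φ is true.
  g (successors {a, b, d}): φ is false.
  h (successors {a, b, d, e, f, h}): φ is false.
For instance, at g:
  At g: \Box s requires s at every successor {a, b, d}.
    s fails at a, so \Box s is false at g.
Satisfying worlds: {f}

f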